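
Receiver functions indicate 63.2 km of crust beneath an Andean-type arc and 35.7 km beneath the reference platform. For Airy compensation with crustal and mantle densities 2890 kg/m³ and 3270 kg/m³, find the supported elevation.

3.2 km

Excess crust Δ = 63.2 km − 35.7 km = 27.5 km, split between elevation h and root r with h + r = Δ.
Airy balance ρ_c h = (ρ_m − ρ_c) r gives r = h ρ_c/(ρ_m − ρ_c), so h (1 + ρ_c/(ρ_m − ρ_c)) = Δ, i.e. h = Δ (ρ_m − ρ_c)/ρ_m.
h = 27.5 km × 380/3270 = 3.2 km.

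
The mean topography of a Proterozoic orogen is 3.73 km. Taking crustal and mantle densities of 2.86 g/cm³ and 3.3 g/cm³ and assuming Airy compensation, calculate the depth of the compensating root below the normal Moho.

Equating mass per unit area of the two columns: the weight of the topography is balanced by the buoyancy of the root, ρ_c h = (ρ_m − ρ_c) r.
r = h · ρ_c / (ρ_m − ρ_c) = 3.73 km × 2.86 / (3.3 − 2.86) = 24.2 km.

24.2 km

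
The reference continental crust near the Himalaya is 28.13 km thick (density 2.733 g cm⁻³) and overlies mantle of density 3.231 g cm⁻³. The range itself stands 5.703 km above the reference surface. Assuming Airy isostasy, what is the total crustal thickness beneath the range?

65.1 km

Root depth r = h ρ_c / (ρ_m − ρ_c) = 5.703 km × 2.733 / 0.498 = 31.3 km.
Total thickness = T + h + r = 28.13 km + 5.703 km + 31.3 km = 65.1 km.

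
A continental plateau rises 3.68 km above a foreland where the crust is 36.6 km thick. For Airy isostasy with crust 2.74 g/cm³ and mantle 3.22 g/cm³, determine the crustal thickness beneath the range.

61.3 km

Root depth r = h ρ_c / (ρ_m − ρ_c) = 3.68 km × 2.74 / 0.48 = 21.01 km.
Total thickness = T + h + r = 36.6 km + 3.68 km + 21.01 km = 61.3 km.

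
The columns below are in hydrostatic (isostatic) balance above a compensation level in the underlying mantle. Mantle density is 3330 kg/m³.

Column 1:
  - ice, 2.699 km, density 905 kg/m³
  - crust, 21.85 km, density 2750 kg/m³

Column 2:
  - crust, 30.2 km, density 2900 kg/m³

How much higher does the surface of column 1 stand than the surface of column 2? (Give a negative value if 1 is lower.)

1.87 km

For any compensation level in the mantle, the mantle terms cancel and isostasy reduces to e = (Σt_1 − Σt_2) − (Σ(ρt)_1 − Σ(ρt)_2) / ρ_m.
Σt_1 = 24.549 km; Σt_2 = 30.2 km; Σ(ρt)_1 = 62530.095; Σ(ρt)_2 = 87580 (in km·kg/m³).
e = (24.549 − 30.2) − (62530.095 − 87580) / 3330 = 1.87 km.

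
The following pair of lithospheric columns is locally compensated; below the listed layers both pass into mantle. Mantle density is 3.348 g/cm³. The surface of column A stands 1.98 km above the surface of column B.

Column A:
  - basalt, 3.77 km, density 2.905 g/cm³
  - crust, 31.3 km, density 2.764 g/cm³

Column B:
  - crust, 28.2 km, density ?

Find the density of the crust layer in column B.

Take the compensation level at the base of the deeper column (depth z_c below the surface of column A) and equate Σ ρ_i t_i down to z_c; mantle fills any gap and the z_c terms cancel.
Column A: 3.77×2.905 + 31.3×2.764 + (z_c − 35.07)×3.348
Column B: 1.98×0 + 28.2×ρ + (z_c − 1.98 − 28.2)×3.348
The z_c×3.348 term appears on both sides and cancels. Collect the known terms of each column as K = Σ(ρt)_known − 3.348 × (depth of known layers): K_A = 97.46505 − 3.348×35.07 = −19.94931; K_B = 0 − 3.348×(1.98 + 28.2) = −101.04264.
Balance: K_A = K_B + 28.2×ρ, so ρ = (K_A − K_B)/28.2 = 81.0933/28.2 = 2.88 g/cm³.

2.88 g/cm³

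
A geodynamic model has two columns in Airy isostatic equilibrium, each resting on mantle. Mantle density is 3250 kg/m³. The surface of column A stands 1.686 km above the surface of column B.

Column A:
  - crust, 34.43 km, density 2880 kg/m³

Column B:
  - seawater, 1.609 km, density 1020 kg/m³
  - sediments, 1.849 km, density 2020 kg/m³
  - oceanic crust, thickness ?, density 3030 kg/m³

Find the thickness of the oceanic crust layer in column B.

6.35 km

Take the compensation level at the base of the deeper column (depth z_c below the surface of column A) and equate Σ ρ_i t_i down to z_c; mantle fills any gap and the z_c terms cancel.
Column A: 34.43×2880 + (z_c − 34.43)×3250
Column B: 1.686×0 + 1.609×1020 + 1.849×2020 + x×3030 + (z_c − 1.686 − 3.458 − x)×3250
The z_c×3250 term appears on both sides and cancels. Collect the known terms of each column as K = Σ(ρt)_known − 3250 × (depth of known layers): K_A = 99158.4 − 3250×34.43 = −12739.1; K_B = 5376.16 − 3250×(1.686 + 3.458) = −11341.84.
Balance: K_A = K_B − x×(3250 − 3030), so x = (K_B − K_A)/(3250 − 3030) = 1397.26/220 = 6.35 km.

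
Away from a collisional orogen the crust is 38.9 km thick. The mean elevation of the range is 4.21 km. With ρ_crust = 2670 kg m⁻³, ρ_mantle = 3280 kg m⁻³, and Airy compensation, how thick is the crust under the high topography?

61.5 km

Root depth r = h ρ_c / (ρ_m − ρ_c) = 4.21 km × 2670 / 610 = 18.43 km.
Total thickness = T + h + r = 38.9 km + 4.21 km + 18.43 km = 61.5 km.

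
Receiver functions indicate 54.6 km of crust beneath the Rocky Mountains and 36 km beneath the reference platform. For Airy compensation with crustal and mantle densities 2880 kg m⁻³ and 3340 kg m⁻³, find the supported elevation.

2.56 km

Excess crust Δ = 54.6 km − 36 km = 18.6 km, split between elevation h and root r with h + r = Δ.
Airy balance ρ_c h = (ρ_m − ρ_c) r gives r = h ρ_c/(ρ_m − ρ_c), so h (1 + ρ_c/(ρ_m − ρ_c)) = Δ, i.e. h = Δ (ρ_m − ρ_c)/ρ_m.
h = 18.6 km × 460/3340 = 2.56 km.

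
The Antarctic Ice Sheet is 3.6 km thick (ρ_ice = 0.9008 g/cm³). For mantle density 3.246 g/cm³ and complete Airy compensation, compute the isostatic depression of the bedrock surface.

Isostatic balance requires: the ice load ρ_ice t is balanced by mantle displaced below, ρ_m s.
s = t ρ_ice / ρ_m = 3.6 km × 0.9008/3.246 = 0.999 km.

0.999 km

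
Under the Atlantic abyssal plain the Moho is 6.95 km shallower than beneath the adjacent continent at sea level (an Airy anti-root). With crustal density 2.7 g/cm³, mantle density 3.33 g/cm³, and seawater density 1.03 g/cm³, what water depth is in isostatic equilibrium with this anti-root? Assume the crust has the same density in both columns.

Replacing a thickness d of crust by seawater at the top must be balanced by replacing crust with mantle at the base: d (ρ_c − ρ_w) = a (ρ_m − ρ_c).
d = a (ρ_m − ρ_c)/(ρ_c − ρ_w) = 6.95 km × 0.63/1.67 = 2.62 km.

2.62 km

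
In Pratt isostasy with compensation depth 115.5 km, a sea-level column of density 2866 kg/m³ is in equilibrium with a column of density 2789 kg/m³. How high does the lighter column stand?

ρ_ref D = ρ (D + h) → h = D (ρ_ref − ρ)/ρ.
h = 115.5 km × (2866 − 2789)/2789 = 3.19 km.

3.19 km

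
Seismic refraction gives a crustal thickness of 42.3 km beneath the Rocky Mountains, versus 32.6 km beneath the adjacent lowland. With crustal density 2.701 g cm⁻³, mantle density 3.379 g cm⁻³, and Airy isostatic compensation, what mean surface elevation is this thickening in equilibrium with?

1.95 km

Excess crust Δ = 42.3 km − 32.6 km = 9.7 km, split between elevation h and root r with h + r = Δ.
Airy balance ρ_c h = (ρ_m − ρ_c) r gives r = h ρ_c/(ρ_m − ρ_c), so h (1 + ρ_c/(ρ_m − ρ_c)) = Δ, i.e. h = Δ (ρ_m − ρ_c)/ρ_m.
h = 9.7 km × 0.678/3.379 = 1.95 km.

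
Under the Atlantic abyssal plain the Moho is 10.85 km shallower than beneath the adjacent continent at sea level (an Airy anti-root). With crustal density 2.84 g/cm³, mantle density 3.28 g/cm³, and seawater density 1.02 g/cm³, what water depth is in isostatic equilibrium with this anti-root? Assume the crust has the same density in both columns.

2.62 km

Replacing a thickness d of crust by seawater at the top must be balanced by replacing crust with mantle at the base: d (ρ_c − ρ_w) = a (ρ_m − ρ_c).
d = a (ρ_m − ρ_c)/(ρ_c − ρ_w) = 10.85 km × 0.44/1.82 = 2.62 km.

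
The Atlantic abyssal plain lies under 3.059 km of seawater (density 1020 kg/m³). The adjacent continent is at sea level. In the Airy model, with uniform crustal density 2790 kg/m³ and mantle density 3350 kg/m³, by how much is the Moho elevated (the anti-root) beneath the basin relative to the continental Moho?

9.67 km

Isostatic balance requires: replacing crust with seawater at the top is compensated by replacing crust with mantle at the base: d (ρ_c − ρ_w) = a (ρ_m − ρ_c).
a = d (ρ_c − ρ_w)/(ρ_m − ρ_c) = 3.059 km × 1770/560 = 9.67 km.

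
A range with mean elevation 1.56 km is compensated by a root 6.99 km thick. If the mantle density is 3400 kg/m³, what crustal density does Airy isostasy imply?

ρ_c h = (ρ_m − ρ_c) r → ρ_c (h + r) = ρ_m r → ρ_c = ρ_m r / (h + r).
ρ_c = 3400 × 6.99 km / (1.56 km + 6.99 km) = 2780 kg/m³.

2780 kg/m³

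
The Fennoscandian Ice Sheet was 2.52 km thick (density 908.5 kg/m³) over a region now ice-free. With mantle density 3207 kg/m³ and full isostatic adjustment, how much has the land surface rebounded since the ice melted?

Removing the load lets mantle flow back in; uplift u satisfies ρ_ice t = ρ_m u.
u = t ρ_ice/ρ_m = 2.52 km × 908.5/3207 = 0.714 km.

0.714 km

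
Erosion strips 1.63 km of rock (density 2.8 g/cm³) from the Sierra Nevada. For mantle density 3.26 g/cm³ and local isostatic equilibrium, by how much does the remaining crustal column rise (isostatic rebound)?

1.4 km

Unloading: uplift u = e ρ_c/ρ_m = 1.63 km × 2.8/3.26 = 1.4 km.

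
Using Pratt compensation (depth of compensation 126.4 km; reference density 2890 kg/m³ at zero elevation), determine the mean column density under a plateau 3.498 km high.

Pratt balance: ρ_ref D = ρ (D + h).
ρ = ρ_ref D/(D + h) = 2890 × 126.4 km/(126.4 km + 3.498 km) = 2810 kg/m³.

2810 kg/m³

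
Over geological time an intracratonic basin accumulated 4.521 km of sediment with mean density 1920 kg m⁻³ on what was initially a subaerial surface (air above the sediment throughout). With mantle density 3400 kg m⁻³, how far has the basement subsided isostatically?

2.55 km

Subaerial load: s = t ρ_sed / ρ_m = 4.521 km × 1920/3400 = 2.55 km.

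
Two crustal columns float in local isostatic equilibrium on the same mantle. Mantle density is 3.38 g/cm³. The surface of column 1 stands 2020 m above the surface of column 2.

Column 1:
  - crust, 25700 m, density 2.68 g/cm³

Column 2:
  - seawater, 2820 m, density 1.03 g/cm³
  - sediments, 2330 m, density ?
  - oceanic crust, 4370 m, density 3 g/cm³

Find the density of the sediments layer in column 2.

Take the compensation level at the base of the deeper column (depth z_c below the surface of column 1) and equate Σ ρ_i t_i down to z_c; mantle fills any gap and the z_c terms cancel.
Column 1: 25700×2.68 + (z_c − 25700)×3.38
Column 2: 2020×0 + 2820×1.03 + 2330×ρ + 4370×3 + (z_c − 2020 − 9520)×3.38
The z_c×3.38 term appears on both sides and cancels. Collect the known terms of each column as K = Σ(ρt)_known − 3.38 × (depth of known layers): K_1 = 68876 − 3.38×25700 = −17990; K_2 = 16014.6 − 3.38×(2020 + 9520) = −22990.6.
Balance: K_1 = K_2 + 2330×ρ, so ρ = (K_1 − K_2)/2330 = 5000.6/2330 = 2.15 g/cm³.

2.15 g/cm³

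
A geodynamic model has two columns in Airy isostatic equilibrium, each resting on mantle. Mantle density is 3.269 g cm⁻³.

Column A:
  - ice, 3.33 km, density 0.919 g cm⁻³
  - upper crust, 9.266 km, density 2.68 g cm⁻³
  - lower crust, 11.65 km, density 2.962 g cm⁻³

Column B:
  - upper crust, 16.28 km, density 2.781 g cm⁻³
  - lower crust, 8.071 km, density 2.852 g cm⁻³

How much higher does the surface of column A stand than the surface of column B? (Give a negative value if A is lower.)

For any compensation level in the mantle, the mantle terms cancel and isostasy reduces to e = (Σt_A − Σt_B) − (Σ(ρt)_A − Σ(ρt)_B) / ρ_m.
Σt_A = 24.246 km; Σt_B = 24.351 km; Σ(ρt)_A = 62.40045; Σ(ρt)_B = 68.293172 (in km·g cm⁻³).
e = (24.246 − 24.351) − (62.40045 − 68.293172) / 3.269 = 1.7 km.

1.7 km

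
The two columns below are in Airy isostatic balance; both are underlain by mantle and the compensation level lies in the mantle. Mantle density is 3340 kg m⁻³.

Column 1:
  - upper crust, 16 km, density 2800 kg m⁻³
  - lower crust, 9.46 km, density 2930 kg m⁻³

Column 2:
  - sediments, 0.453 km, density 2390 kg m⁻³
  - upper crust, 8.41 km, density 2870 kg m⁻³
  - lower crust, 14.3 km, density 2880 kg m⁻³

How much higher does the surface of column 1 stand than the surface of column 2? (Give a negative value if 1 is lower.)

0.466 km

For any compensation level in the mantle, the mantle terms cancel and isostasy reduces to e = (Σt_1 − Σt_2) − (Σ(ρt)_1 − Σ(ρt)_2) / ρ_m.
Σt_1 = 25.46 km; Σt_2 = 23.163 km; Σ(ρt)_1 = 72517.8; Σ(ρt)_2 = 66403.37 (in km·kg m⁻³).
e = (25.46 − 23.163) − (72517.8 − 66403.37) / 3340 = 0.466 km.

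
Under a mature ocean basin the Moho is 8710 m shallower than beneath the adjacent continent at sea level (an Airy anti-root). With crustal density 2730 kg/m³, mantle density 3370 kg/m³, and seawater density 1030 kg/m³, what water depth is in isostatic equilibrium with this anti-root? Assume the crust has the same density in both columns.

3280 m

Replacing a thickness d of crust by seawater at the top must be balanced by replacing crust with mantle at the base: d (ρ_c − ρ_w) = a (ρ_m − ρ_c).
d = a (ρ_m − ρ_c)/(ρ_c − ρ_w) = 8710 m × 640/1700 = 3280 m.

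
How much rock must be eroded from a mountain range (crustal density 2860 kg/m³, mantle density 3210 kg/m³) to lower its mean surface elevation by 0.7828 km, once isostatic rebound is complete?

Net drop Δ = e − u = e − e ρ_c/ρ_m = e (ρ_m − ρ_c)/ρ_m.
e = Δ ρ_m/(ρ_m − ρ_c) = 0.7828 km × 3210/350 = 7.18 km.

7.18 km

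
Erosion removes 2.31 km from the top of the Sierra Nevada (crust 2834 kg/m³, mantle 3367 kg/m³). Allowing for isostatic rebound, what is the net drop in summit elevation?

0.366 km

Rebound u = e ρ_c/ρ_m = 2.31 km × 2834/3367 = 1.944 km.
Net surface drop = e − u = 2.31 km − 1.944 km = e (ρ_m − ρ_c)/ρ_m = 0.366 km.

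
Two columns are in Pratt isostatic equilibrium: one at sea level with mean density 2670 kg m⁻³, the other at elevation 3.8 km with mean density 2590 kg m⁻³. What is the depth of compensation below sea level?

ρ_ref D = ρ (D + h) → D (ρ_ref − ρ) = ρ h.
D = ρ h/(ρ_ref − ρ) = 2590 × 3.8 km/(2670 − 2590) = 123 km.

123 km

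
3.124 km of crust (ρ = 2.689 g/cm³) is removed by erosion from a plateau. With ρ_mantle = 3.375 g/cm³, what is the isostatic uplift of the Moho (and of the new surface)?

2.49 km

Unloading: uplift u = e ρ_c/ρ_m = 3.124 km × 2.689/3.375 = 2.49 km.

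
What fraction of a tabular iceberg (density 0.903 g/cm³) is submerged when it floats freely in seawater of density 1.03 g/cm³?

87.7%

Submerged fraction = ρ_obj/ρ_fluid = 0.903/1.03 = 87.7%.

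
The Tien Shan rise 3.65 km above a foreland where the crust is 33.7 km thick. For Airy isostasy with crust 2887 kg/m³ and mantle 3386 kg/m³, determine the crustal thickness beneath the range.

Root depth r = h ρ_c / (ρ_m − ρ_c) = 3.65 km × 2887 / 499 = 21.12 km.
Total thickness = T + h + r = 33.7 km + 3.65 km + 21.12 km = 58.5 km.

58.5 km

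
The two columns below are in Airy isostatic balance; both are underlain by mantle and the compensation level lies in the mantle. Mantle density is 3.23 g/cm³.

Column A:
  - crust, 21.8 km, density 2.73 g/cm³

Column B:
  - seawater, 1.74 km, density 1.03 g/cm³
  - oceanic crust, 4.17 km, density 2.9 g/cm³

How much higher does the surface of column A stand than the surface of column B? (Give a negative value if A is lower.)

For any compensation level in the mantle, the mantle terms cancel and isostasy reduces to e = (Σt_A − Σt_B) − (Σ(ρt)_A − Σ(ρt)_B) / ρ_m.
Σt_A = 21.8 km; Σt_B = 5.91 km; Σ(ρt)_A = 59.514; Σ(ρt)_B = 13.8852 (in km·g/cm³).
e = (21.8 − 5.91) − (59.514 − 13.8852) / 3.23 = 1.76 km.

1.76 km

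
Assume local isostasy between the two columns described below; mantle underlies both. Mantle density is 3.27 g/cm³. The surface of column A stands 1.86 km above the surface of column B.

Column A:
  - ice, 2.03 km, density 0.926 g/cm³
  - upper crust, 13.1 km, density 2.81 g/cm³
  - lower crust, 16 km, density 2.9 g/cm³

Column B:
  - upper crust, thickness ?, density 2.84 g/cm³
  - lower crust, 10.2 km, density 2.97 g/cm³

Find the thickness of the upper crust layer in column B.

17.6 km

Take the compensation level at the base of the deeper column (depth z_c below the surface of column A) and equate Σ ρ_i t_i down to z_c; mantle fills any gap and the z_c terms cancel.
Column A: 2.03×0.926 + 13.1×2.81 + 16×2.9 + (z_c − 31.13)×3.27
Column B: 1.86×0 + x×2.84 + 10.2×2.97 + (z_c − 1.86 − 10.2 − x)×3.27
The z_c×3.27 term appears on both sides and cancels. Collect the known terms of each column as K = Σ(ρt)_known − 3.27 × (depth of known layers): K_A = 85.09078 − 3.27×31.13 = −16.70432; K_B = 30.294 − 3.27×(1.86 + 10.2) = −9.1422.
Balance: K_A = K_B − x×(3.27 − 2.84), so x = (K_B − K_A)/(3.27 − 2.84) = 7.56212/0.43 = 17.6 km.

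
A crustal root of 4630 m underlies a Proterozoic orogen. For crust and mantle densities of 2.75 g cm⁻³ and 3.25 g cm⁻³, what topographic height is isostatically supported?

842 m

For local isostatic compensation: ρ_c h = (ρ_m − ρ_c) r.
h = r (ρ_m − ρ_c) / ρ_c = 4630 m × (3.25 − 2.75) / 2.75 = 842 m.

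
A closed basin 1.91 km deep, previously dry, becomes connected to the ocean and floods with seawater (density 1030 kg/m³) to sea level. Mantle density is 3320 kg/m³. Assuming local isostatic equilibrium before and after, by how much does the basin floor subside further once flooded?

After flooding the water column is d + s deep. Its weight must equal the weight of mantle displaced by the extra subsidence s: (d + s) ρ_w = s ρ_m.
s = d ρ_w / (ρ_m − ρ_w) = 1.91 km × 1030/(3320 − 1030) = 0.859 km.

0.859 km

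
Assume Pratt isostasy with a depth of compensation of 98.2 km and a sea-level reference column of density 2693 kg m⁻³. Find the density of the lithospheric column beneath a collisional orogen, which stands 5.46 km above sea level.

2550 kg m⁻³

Pratt balance: ρ_ref D = ρ (D + h).
ρ = ρ_ref D/(D + h) = 2693 × 98.2 km/(98.2 km + 5.46 km) = 2550 kg m⁻³.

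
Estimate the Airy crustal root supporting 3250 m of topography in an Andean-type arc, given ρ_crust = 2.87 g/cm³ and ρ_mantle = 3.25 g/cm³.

In Airy isostatic equilibrium: the weight of the topography is balanced by the buoyancy of the root, ρ_c h = (ρ_m − ρ_c) r.
r = h · ρ_c / (ρ_m − ρ_c) = 3250 m × 2.87 / (3.25 − 2.87) = 24500 m.

24500 m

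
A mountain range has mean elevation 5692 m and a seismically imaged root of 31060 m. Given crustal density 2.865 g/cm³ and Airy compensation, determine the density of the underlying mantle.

3.39 g/cm³

Airy balance: ρ_c h = (ρ_m − ρ_c) r → ρ_m = ρ_c (1 + h/r).
ρ_m = 2.865 × (1 + 5692 m/31060 m) = 3.39 g/cm³.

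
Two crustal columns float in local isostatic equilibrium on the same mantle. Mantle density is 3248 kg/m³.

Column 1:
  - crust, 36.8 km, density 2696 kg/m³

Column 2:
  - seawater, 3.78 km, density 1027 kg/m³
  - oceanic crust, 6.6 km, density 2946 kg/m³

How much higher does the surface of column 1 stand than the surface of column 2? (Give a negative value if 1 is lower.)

3.06 km

For any compensation level in the mantle, the mantle terms cancel and isostasy reduces to e = (Σt_1 − Σt_2) − (Σ(ρt)_1 − Σ(ρt)_2) / ρ_m.
Σt_1 = 36.8 km; Σt_2 = 10.38 km; Σ(ρt)_1 = 99212.8; Σ(ρt)_2 = 23325.66 (in km·kg/m³).
e = (36.8 − 10.38) − (99212.8 − 23325.66) / 3248 = 3.06 km.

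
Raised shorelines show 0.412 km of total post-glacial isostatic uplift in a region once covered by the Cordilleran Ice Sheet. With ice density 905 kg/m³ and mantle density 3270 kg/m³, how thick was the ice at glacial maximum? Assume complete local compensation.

1.49 km

u = t ρ_ice/ρ_m → t = u ρ_m/ρ_ice = 0.412 km × 3270/905 = 1.49 km.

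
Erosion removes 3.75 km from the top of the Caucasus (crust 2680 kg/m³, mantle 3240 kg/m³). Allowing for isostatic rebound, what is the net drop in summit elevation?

Rebound u = e ρ_c/ρ_m = 3.75 km × 2680/3240 = 3.102 km.
Net surface drop = e − u = 3.75 km − 3.102 km = e (ρ_m − ρ_c)/ρ_m = 0.648 km.

0.648 km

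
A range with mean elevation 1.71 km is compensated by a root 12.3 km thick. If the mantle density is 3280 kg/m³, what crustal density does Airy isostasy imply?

2880 kg/m³

ρ_c h = (ρ_m − ρ_c) r → ρ_c (h + r) = ρ_m r → ρ_c = ρ_m r / (h + r).
ρ_c = 3280 × 12.3 km / (1.71 km + 12.3 km) = 2880 kg/m³.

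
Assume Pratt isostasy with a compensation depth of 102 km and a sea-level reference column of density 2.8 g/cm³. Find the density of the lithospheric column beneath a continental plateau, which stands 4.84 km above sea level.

2.67 g/cm³

Pratt balance: ρ_ref D = ρ (D + h).
ρ = ρ_ref D/(D + h) = 2.8 × 102 km/(102 km + 4.84 km) = 2.67 g/cm³.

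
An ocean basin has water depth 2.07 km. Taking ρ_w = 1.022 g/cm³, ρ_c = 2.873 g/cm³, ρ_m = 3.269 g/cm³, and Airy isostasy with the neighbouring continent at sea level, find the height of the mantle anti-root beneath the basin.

9.68 km

Balancing pressure at the compensation depth: replacing crust with seawater at the top is compensated by replacing crust with mantle at the base: d (ρ_c − ρ_w) = a (ρ_m − ρ_c).
a = d (ρ_c − ρ_w)/(ρ_m − ρ_c) = 2.07 km × 1.851/0.396 = 9.68 km.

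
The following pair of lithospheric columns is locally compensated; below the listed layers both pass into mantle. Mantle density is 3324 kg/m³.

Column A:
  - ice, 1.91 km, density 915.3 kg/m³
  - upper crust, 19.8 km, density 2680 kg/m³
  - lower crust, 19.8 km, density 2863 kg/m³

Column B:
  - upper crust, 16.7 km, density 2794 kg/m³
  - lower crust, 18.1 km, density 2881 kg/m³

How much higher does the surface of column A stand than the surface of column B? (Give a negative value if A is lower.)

For any compensation level in the mantle, the mantle terms cancel and isostasy reduces to e = (Σt_A − Σt_B) − (Σ(ρt)_A − Σ(ρt)_B) / ρ_m.
Σt_A = 41.51 km; Σt_B = 34.8 km; Σ(ρt)_A = 111499.623; Σ(ρt)_B = 98805.9 (in km·kg/m³).
e = (41.51 − 34.8) − (111499.623 − 98805.9) / 3324 = 2.89 km.

2.89 km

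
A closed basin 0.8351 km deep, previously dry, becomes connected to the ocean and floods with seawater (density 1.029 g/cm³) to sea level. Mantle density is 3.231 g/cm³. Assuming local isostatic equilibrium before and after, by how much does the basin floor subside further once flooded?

After flooding the water column is d + s deep. Its weight must equal the weight of mantle displaced by the extra subsidence s: (d + s) ρ_w = s ρ_m.
s = d ρ_w / (ρ_m − ρ_w) = 0.8351 km × 1.029/(3.231 − 1.029) = 0.39 km.

0.39 km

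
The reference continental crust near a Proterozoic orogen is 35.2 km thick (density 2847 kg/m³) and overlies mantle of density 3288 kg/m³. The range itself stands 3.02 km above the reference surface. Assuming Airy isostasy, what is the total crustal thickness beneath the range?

Root depth r = h ρ_c / (ρ_m − ρ_c) = 3.02 km × 2847 / 441 = 19.5 km.
Total thickness = T + h + r = 35.2 km + 3.02 km + 19.5 km = 57.7 km.

57.7 km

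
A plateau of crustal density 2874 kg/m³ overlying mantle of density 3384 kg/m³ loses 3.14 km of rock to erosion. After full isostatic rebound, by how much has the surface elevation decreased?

Rebound u = e ρ_c/ρ_m = 3.14 km × 2874/3384 = 2.667 km.
Net surface drop = e − u = 3.14 km − 2.667 km = e (ρ_m − ρ_c)/ρ_m = 0.473 km.

0.473 km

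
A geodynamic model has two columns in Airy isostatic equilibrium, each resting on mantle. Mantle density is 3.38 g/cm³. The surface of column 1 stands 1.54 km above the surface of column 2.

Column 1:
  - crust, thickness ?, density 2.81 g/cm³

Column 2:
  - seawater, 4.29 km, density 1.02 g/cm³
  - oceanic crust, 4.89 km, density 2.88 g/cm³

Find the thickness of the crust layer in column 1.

Take the compensation level at the base of the deeper column (depth z_c below the surface of column 1) and equate Σ ρ_i t_i down to z_c; mantle fills any gap and the z_c terms cancel.
Column 1: x×2.81 + (z_c − 0 − x)×3.38
Column 2: 1.54×0 + 4.29×1.02 + 4.89×2.88 + (z_c − 1.54 − 9.18)×3.38
The z_c×3.38 term appears on both sides and cancels. Collect the known terms of each column as K = Σ(ρt)_known − 3.38 × (depth of known layers): K_1 = 0 − 3.38×0 = 0; K_2 = 18.459 − 3.38×(1.54 + 9.18) = −17.7746.
Balance: K_1 − x×(3.38 − 2.81) = K_2, so x = (K_1 − K_2)/(3.38 − 2.81) = 17.7746/0.57 = 31.2 km.

31.2 km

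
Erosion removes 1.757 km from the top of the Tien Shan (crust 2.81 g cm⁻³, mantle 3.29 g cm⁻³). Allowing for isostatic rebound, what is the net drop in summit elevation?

0.256 km

Rebound u = e ρ_c/ρ_m = 1.757 km × 2.81/3.29 = 1.501 km.
Net surface drop = e − u = 1.757 km − 1.501 km = e (ρ_m − ρ_c)/ρ_m = 0.256 km.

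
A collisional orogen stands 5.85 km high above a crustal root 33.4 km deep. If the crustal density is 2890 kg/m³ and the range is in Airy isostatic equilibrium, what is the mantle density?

3400 kg/m³

Airy balance: ρ_c h = (ρ_m − ρ_c) r → ρ_m = ρ_c (1 + h/r).
ρ_m = 2890 × (1 + 5.85 km/33.4 km) = 3400 kg/m³.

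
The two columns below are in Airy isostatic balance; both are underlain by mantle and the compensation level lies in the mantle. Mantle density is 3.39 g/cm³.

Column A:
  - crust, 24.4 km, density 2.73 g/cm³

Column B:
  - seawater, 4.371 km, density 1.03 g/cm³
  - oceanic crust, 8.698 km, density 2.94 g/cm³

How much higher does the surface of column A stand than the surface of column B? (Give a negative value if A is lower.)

For any compensation level in the mantle, the mantle terms cancel and isostasy reduces to e = (Σt_A − Σt_B) − (Σ(ρt)_A − Σ(ρt)_B) / ρ_m.
Σt_A = 24.4 km; Σt_B = 13.069 km; Σ(ρt)_A = 66.612; Σ(ρt)_B = 30.07425 (in km·g/cm³).
e = (24.4 − 13.069) − (66.612 − 30.07425) / 3.39 = 0.553 km.

0.553 km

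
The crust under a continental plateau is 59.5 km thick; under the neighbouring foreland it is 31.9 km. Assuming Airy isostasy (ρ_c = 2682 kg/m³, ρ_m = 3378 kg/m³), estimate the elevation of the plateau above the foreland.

5.69 km

Excess crust Δ = 59.5 km − 31.9 km = 27.6 km, split between elevation h and root r with h + r = Δ.
Airy balance ρ_c h = (ρ_m − ρ_c) r gives r = h ρ_c/(ρ_m − ρ_c), so h (1 + ρ_c/(ρ_m − ρ_c)) = Δ, i.e. h = Δ (ρ_m − ρ_c)/ρ_m.
h = 27.6 km × 696/3378 = 5.69 km.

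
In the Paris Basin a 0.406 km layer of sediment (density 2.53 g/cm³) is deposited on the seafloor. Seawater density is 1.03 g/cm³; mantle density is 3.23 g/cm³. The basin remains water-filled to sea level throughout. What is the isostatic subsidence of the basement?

0.277 km

Submarine loading: the sediment displaces seawater, and the subsidence is in turn flooded, so s (ρ_m − ρ_w) = t (ρ_sed − ρ_w).
s = 0.406 km × (2.53 − 1.03) / (3.23 − 1.03) = 0.277 km.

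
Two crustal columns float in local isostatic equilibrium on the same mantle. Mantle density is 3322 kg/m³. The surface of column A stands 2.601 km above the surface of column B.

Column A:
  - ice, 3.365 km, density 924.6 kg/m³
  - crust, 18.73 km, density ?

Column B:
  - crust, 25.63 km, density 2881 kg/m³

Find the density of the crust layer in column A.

2690 kg/m³

Take the compensation level at the base of the deeper column (depth z_c below the surface of column A) and equate Σ ρ_i t_i down to z_c; mantle fills any gap and the z_c terms cancel.
Column A: 3.365×924.6 + 18.73×ρ + (z_c − 22.095)×3322
Column B: 2.601×0 + 25.63×2881 + (z_c − 2.601 − 25.63)×3322
The z_c×3322 term appears on both sides and cancels. Collect the known terms of each column as K = Σ(ρt)_known − 3322 × (depth of known layers): K_A = 3111.279 − 3322×22.095 = −70288.311; K_B = 73840.03 − 3322×(2.601 + 25.63) = −19943.352.
Balance: K_A + 18.73×ρ = K_B, so ρ = (K_B − K_A)/18.73 = 50345/18.73 = 2690 kg/m³.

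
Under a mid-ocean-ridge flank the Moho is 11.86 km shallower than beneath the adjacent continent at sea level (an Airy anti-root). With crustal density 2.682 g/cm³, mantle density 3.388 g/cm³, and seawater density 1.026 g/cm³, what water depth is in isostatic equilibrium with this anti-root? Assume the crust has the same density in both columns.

5.06 km

Replacing a thickness d of crust by seawater at the top must be balanced by replacing crust with mantle at the base: d (ρ_c − ρ_w) = a (ρ_m − ρ_c).
d = a (ρ_m − ρ_c)/(ρ_c − ρ_w) = 11.86 km × 0.706/1.656 = 5.06 km.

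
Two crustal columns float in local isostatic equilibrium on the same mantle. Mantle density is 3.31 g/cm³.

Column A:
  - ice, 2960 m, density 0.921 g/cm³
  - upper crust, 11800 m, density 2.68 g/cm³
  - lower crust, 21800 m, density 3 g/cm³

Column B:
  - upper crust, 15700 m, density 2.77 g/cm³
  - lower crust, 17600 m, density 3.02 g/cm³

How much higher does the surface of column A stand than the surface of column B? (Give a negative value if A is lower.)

For any compensation level in the mantle, the mantle terms cancel and isostasy reduces to e = (Σt_A − Σt_B) − (Σ(ρt)_A − Σ(ρt)_B) / ρ_m.
Σt_A = 36560 m; Σt_B = 33300 m; Σ(ρt)_A = 99750.16; Σ(ρt)_B = 96641 (in m·g/cm³).
e = (36560 − 33300) − (99750.16 − 96641) / 3.31 = 2320 m.

2320 m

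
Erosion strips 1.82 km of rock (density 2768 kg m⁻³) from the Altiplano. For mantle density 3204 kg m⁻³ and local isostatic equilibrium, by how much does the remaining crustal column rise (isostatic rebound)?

Unloading: uplift u = e ρ_c/ρ_m = 1.82 km × 2768/3204 = 1.57 km.

1.57 km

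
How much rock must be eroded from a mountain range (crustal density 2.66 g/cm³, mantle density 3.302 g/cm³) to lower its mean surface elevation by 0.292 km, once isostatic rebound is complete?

Net drop Δ = e − u = e − e ρ_c/ρ_m = e (ρ_m − ρ_c)/ρ_m.
e = Δ ρ_m/(ρ_m − ρ_c) = 0.292 km × 3.302/0.642 = 1.5 km.

1.5 km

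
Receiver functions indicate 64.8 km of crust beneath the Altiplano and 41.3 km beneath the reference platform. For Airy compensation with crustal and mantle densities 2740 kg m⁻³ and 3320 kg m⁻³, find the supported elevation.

Excess crust Δ = 64.8 km − 41.3 km = 23.5 km, split between elevation h and root r with h + r = Δ.
Airy balance ρ_c h = (ρ_m − ρ_c) r gives r = h ρ_c/(ρ_m − ρ_c), so h (1 + ρ_c/(ρ_m − ρ_c)) = Δ, i.e. h = Δ (ρ_m − ρ_c)/ρ_m.
h = 23.5 km × 580/3320 = 4.11 km.

4.11 km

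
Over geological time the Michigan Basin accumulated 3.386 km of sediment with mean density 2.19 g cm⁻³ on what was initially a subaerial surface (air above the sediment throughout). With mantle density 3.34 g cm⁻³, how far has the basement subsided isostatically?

2.22 km

Subaerial load: s = t ρ_sed / ρ_m = 3.386 km × 2.19/3.34 = 2.22 km.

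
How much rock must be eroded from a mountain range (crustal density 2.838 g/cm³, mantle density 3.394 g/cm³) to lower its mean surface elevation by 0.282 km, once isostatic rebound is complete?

Net drop Δ = e − u = e − e ρ_c/ρ_m = e (ρ_m − ρ_c)/ρ_m.
e = Δ ρ_m/(ρ_m − ρ_c) = 0.282 km × 3.394/0.556 = 1.72 km.

1.72 km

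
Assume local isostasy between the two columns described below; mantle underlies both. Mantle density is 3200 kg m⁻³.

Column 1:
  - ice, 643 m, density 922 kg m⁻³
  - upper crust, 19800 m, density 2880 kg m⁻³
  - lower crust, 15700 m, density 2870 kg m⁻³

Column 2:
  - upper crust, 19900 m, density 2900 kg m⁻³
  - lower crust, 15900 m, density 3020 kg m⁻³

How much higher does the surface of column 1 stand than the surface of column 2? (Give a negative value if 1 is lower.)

For any compensation level in the mantle, the mantle terms cancel and isostasy reduces to e = (Σt_1 − Σt_2) − (Σ(ρt)_1 − Σ(ρt)_2) / ρ_m.
Σt_1 = 36143 m; Σt_2 = 35800 m; Σ(ρt)_1 = 102675846; Σ(ρt)_2 = 105728000 (in m·kg m⁻³).
e = (36143 − 35800) − (102675846 − 105728000) / 3200 = 1300 m.

1300 m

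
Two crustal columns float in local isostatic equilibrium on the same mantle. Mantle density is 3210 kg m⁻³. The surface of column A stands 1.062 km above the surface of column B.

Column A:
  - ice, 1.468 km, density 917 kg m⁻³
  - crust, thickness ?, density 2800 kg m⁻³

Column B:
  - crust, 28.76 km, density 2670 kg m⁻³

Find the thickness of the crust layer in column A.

Take the compensation level at the base of the deeper column (depth z_c below the surface of column A) and equate Σ ρ_i t_i down to z_c; mantle fills any gap and the z_c terms cancel.
Column A: 1.468×917 + x×2800 + (z_c − 1.468 − x)×3210
Column B: 1.062×0 + 28.76×2670 + (z_c − 1.062 − 28.76)×3210
The z_c×3210 term appears on both sides and cancels. Collect the known terms of each column as K = Σ(ρt)_known − 3210 × (depth of known layers): K_A = 1346.156 − 3210×1.468 = −3366.124; K_B = 76789.2 − 3210×(1.062 + 28.76) = −18939.42.
Balance: K_A − x×(3210 − 2800) = K_B, so x = (K_A − K_B)/(3210 − 2800) = 15573.3/410 = 38 km.

38 km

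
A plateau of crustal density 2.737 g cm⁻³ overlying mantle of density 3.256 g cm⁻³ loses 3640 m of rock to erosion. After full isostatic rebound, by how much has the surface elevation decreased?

Rebound u = e ρ_c/ρ_m = 3640 m × 2.737/3.256 = 3060 m.
Net surface drop = e − u = 3640 m − 3060 m = e (ρ_m − ρ_c)/ρ_m = 580 m.

580 m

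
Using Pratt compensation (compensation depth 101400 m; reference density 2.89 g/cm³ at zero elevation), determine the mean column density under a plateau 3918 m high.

2.78 g/cm³

Pratt balance: ρ_ref D = ρ (D + h).
ρ = ρ_ref D/(D + h) = 2.89 × 101400 m/(101400 m + 3918 m) = 2.78 g/cm³.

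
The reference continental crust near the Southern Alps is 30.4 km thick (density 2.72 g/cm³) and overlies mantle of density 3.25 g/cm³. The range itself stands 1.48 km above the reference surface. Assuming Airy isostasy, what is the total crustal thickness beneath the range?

Root depth r = h ρ_c / (ρ_m − ρ_c) = 1.48 km × 2.72 / 0.53 = 7.595 km.
Total thickness = T + h + r = 30.4 km + 1.48 km + 7.595 km = 39.5 km.

39.5 km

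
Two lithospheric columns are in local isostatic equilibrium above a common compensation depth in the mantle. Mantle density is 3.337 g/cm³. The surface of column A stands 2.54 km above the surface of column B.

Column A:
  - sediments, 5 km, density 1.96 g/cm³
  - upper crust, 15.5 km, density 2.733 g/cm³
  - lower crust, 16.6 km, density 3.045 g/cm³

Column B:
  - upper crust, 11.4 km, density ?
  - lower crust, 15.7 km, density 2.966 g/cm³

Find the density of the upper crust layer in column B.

2.74 g/cm³

Take the compensation level at the base of the deeper column (depth z_c below the surface of column A) and equate Σ ρ_i t_i down to z_c; mantle fills any gap and the z_c terms cancel.
Column A: 5×1.96 + 15.5×2.733 + 16.6×3.045 + (z_c − 37.1)×3.337
Column B: 2.54×0 + 11.4×ρ + 15.7×2.966 + (z_c − 2.54 − 27.1)×3.337
The z_c×3.337 term appears on both sides and cancels. Collect the known terms of each column as K = Σ(ρt)_known − 3.337 × (depth of known layers): K_A = 102.7085 − 3.337×37.1 = −21.0942; K_B = 46.5662 − 3.337×(2.54 + 27.1) = −52.34248.
Balance: K_A = K_B + 11.4×ρ, so ρ = (K_A − K_B)/11.4 = 31.2483/11.4 = 2.74 g/cm³.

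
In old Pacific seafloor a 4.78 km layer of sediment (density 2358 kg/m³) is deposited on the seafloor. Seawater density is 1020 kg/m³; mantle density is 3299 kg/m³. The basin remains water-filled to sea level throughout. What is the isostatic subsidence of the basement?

Submarine loading: the sediment displaces seawater, and the subsidence is in turn flooded, so s (ρ_m − ρ_w) = t (ρ_sed − ρ_w).
s = 4.78 km × (2358 − 1020) / (3299 − 1020) = 2.81 km.

2.81 km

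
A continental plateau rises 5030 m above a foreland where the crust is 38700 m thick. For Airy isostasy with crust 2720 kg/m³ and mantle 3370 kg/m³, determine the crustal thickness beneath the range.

64800 m

Root depth r = h ρ_c / (ρ_m − ρ_c) = 5030 m × 2720 / 650 = 21050 m.
Total thickness = T + h + r = 38700 m + 5030 m + 21050 m = 64800 m.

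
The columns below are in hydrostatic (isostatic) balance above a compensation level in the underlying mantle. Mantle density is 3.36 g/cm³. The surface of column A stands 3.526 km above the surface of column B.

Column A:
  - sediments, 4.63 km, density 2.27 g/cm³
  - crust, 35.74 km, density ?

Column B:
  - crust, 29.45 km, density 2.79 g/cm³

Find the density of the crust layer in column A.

2.7 g/cm³

Take the compensation level at the base of the deeper column (depth z_c below the surface of column A) and equate Σ ρ_i t_i down to z_c; mantle fills any gap and the z_c terms cancel.
Column A: 4.63×2.27 + 35.74×ρ + (z_c − 40.37)×3.36
Column B: 3.526×0 + 29.45×2.79 + (z_c − 3.526 − 29.45)×3.36
The z_c×3.36 term appears on both sides and cancels. Collect the known terms of each column as K = Σ(ρt)_known − 3.36 × (depth of known layers): K_A = 10.5101 − 3.36×40.37 = −125.1331; K_B = 82.1655 − 3.36×(3.526 + 29.45) = −28.63386.
Balance: K_A + 35.74×ρ = K_B, so ρ = (K_B − K_A)/35.74 = 96.4992/35.74 = 2.7 g/cm³.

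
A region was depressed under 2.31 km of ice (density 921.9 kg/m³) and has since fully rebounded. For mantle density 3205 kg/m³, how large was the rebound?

0.664 km

Removing the load lets mantle flow back in; uplift u satisfies ρ_ice t = ρ_m u.
u = t ρ_ice/ρ_m = 2.31 km × 921.9/3205 = 0.664 km.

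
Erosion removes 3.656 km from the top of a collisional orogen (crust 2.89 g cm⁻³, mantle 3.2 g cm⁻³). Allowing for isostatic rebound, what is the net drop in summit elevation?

0.354 km

Rebound u = e ρ_c/ρ_m = 3.656 km × 2.89/3.2 = 3.302 km.
Net surface drop = e − u = 3.656 km − 3.302 km = e (ρ_m − ρ_c)/ρ_m = 0.354 km.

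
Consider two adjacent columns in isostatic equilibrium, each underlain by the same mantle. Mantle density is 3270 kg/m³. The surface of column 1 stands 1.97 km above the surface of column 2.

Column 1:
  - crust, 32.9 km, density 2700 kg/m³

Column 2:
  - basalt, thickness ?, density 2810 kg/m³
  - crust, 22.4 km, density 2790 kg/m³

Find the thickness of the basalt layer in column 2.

Take the compensation level at the base of the deeper column (depth z_c below the surface of column 1) and equate Σ ρ_i t_i down to z_c; mantle fills any gap and the z_c terms cancel.
Column 1: 32.9×2700 + (z_c − 32.9)×3270
Column 2: 1.97×0 + x×2810 + 22.4×2790 + (z_c − 1.97 − 22.4 − x)×3270
The z_c×3270 term appears on both sides and cancels. Collect the known terms of each column as K = Σ(ρt)_known − 3270 × (depth of known layers): K_1 = 88830 − 3270×32.9 = −18753; K_2 = 62496 − 3270×(1.97 + 22.4) = −17193.9.
Balance: K_1 = K_2 − x×(3270 − 2810), so x = (K_2 − K_1)/(3270 − 2810) = 1559.1/460 = 3.39 km.

3.39 km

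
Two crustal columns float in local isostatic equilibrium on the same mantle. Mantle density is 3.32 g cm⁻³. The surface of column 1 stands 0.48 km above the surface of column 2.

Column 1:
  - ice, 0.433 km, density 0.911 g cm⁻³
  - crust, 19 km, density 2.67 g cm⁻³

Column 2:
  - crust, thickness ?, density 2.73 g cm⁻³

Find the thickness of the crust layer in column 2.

Take the compensation level at the base of the deeper column (depth z_c below the surface of column 1) and equate Σ ρ_i t_i down to z_c; mantle fills any gap and the z_c terms cancel.
Column 1: 0.433×0.911 + 19×2.67 + (z_c − 19.433)×3.32
Column 2: 0.48×0 + x×2.73 + (z_c − 0.48 − 0 − x)×3.32
The z_c×3.32 term appears on both sides and cancels. Collect the known terms of each column as K = Σ(ρt)_known − 3.32 × (depth of known layers): K_1 = 51.124463 − 3.32×19.433 = −13.393097; K_2 = 0 − 3.32×(0.48 + 0) = −1.5936.
Balance: K_1 = K_2 − x×(3.32 − 2.73), so x = (K_2 − K_1)/(3.32 − 2.73) = 11.7995/0.59 = 20 km.

20 km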